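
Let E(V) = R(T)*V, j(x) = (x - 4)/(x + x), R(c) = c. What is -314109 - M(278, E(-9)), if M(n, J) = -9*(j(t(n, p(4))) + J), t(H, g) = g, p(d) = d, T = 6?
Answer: -314595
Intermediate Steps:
j(x) = (-4 + x)/(2*x) (j(x) = (-4 + x)/((2*x)) = (-4 + x)*(1/(2*x)) = (-4 + x)/(2*x))
E(V) = 6*V
M(n, J) = -9*J (M(n, J) = -9*((½)*(-4 + 4)/4 + J) = -9*((½)*(¼)*0 + J) = -9*(0 + J) = -9*J)
-314109 - M(278, E(-9)) = -314109 - (-9)*6*(-9) = -314109 - (-9)*(-54) = -314109 - 1*486 = -314109 - 486 = -314595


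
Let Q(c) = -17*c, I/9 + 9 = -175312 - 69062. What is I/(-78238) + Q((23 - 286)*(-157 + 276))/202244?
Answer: 34746529195/1130226148 ≈ 30.743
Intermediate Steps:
I = -2199447 (I = -81 + 9*(-175312 - 69062) = -81 + 9*(-244374) = -81 - 2199366 = -2199447)
I/(-78238) + Q((23 - 286)*(-157 + 276))/202244 = -2199447/(-78238) - 17*(23 - 286)*(-157 + 276)/202244 = -2199447*(-1/78238) - (-4471)*119*(1/202244) = 2199447/78238 - 17*(-31297)*(1/202244) = 2199447/78238 + 532049*(1/202244) = 2199447/78238 + 76007/28892 = 34746529195/1130226148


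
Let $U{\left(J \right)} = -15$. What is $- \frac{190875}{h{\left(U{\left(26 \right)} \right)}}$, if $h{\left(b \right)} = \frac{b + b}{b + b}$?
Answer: $-190875$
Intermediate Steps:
$h{\left(b \right)} = 1$ ($h{\left(b \right)} = \frac{2 b}{2 b} = 2 b \frac{1}{2 b} = 1$)
$- \frac{190875}{h{\left(U{\left(26 \right)} \right)}} = - \frac{190875}{1} = \left(-190875\right) 1 = -190875$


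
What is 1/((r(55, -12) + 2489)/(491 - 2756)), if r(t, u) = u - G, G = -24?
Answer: -2265/2501 ≈ -0.90564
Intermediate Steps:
r(t, u) = 24 + u (r(t, u) = u - 1*(-24) = u + 24 = 24 + u)
1/((r(55, -12) + 2489)/(491 - 2756)) = 1/(((24 - 12) + 2489)/(491 - 2756)) = 1/((12 + 2489)/(-2265)) = 1/(2501*(-1/2265)) = 1/(-2501/2265) = -2265/2501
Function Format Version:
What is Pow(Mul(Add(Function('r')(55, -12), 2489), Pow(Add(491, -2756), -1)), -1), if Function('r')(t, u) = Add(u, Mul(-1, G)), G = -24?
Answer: Rational(-2265, 2501) ≈ -0.90564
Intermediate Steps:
Function('r')(t, u) = Add(24, u) (Function('r')(t, u) = Add(u, Mul(-1, -24)) = Add(u, 24) = Add(24, u))
Pow(Mul(Add(Function('r')(55, -12), 2489), Pow(Add(491, -2756), -1)), -1) = Pow(Mul(Add(Add(24, -12), 2489), Pow(Add(491, -2756), -1)), -1) = Pow(Mul(Add(12, 2489), Pow(-2265, -1)), -1) = Pow(Mul(2501, Rational(-1, 2265)), -1) = Pow(Rational(-2501, 2265), -1) = Rational(-2265, 2501)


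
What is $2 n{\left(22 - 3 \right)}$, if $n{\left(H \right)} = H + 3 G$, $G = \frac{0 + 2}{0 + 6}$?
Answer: $40$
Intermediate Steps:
$G = \frac{1}{3}$ ($G = \frac{2}{6} = 2 \cdot \frac{1}{6} = \frac{1}{3} \approx 0.33333$)
$n{\left(H \right)} = 1 + H$ ($n{\left(H \right)} = H + 3 \cdot \frac{1}{3} = H + 1 = 1 + H$)
$2 n{\left(22 - 3 \right)} = 2 \left(1 + \left(22 - 3\right)\right) = 2 \left(1 + 19\right) = 2 \cdot 20 = 40$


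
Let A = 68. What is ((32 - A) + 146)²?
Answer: 12100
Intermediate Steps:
((32 - A) + 146)² = ((32 - 1*68) + 146)² = ((32 - 68) + 146)² = (-36 + 146)² = 110² = 12100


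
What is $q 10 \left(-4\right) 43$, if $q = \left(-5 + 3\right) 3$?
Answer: $10320$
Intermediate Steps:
$q = -6$ ($q = \left(-2\right) 3 = -6$)
$q 10 \left(-4\right) 43 = - 6 \cdot 10 \left(-4\right) 43 = \left(-6\right) \left(-40\right) 43 = 240 \cdot 43 = 10320$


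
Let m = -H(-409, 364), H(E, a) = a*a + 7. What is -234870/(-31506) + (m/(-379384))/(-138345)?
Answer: 89328654629189/11982754484760 ≈ 7.4548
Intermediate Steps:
H(E, a) = 7 + a² (H(E, a) = a² + 7 = 7 + a²)
m = -132503 (m = -(7 + 364²) = -(7 + 132496) = -1*132503 = -132503)
-234870/(-31506) + (m/(-379384))/(-138345) = -234870/(-31506) - 132503/(-379384)/(-138345) = -234870*(-1/31506) - 132503*(-1/379384)*(-1/138345) = 39145/5251 + (132503/379384)*(-1/138345) = 39145/5251 - 5761/2281994760 = 89328654629189/11982754484760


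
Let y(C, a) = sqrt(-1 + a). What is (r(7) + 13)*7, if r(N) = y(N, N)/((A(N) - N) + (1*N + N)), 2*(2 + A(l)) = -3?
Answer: 91 + 2*sqrt(6) ≈ 95.899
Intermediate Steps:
A(l) = -7/2 (A(l) = -2 + (1/2)*(-3) = -2 - 3/2 = -7/2)
r(N) = sqrt(-1 + N)/(-7/2 + N) (r(N) = sqrt(-1 + N)/((-7/2 - N) + (1*N + N)) = sqrt(-1 + N)/((-7/2 - N) + (N + N)) = sqrt(-1 + N)/((-7/2 - N) + 2*N) = sqrt(-1 + N)/(-7/2 + N))
(r(7) + 13)*7 = (2*sqrt(-1 + 7)/(-7 + 2*7) + 13)*7 = (2*sqrt(6)/(-7 + 14) + 13)*7 = (2*sqrt(6)/7 + 13)*7 = (13 + 2*sqrt(6)/7)*7 = 91 + 2*sqrt(6)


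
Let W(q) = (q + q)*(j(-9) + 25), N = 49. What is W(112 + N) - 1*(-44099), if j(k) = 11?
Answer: 55691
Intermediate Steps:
W(q) = 72*q (W(q) = (q + q)*(11 + 25) = (2*q)*36 = 72*q)
W(112 + N) - 1*(-44099) = 72*(112 + 49) - 1*(-44099) = 72*161 + 44099 = 11592 + 44099 = 55691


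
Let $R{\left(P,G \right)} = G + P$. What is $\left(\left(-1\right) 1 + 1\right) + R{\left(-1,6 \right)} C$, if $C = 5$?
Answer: $25$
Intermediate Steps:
$\left(\left(-1\right) 1 + 1\right) + R{\left(-1,6 \right)} C = \left(\left(-1\right) 1 + 1\right) + \left(6 - 1\right) 5 = \left(-1 + 1\right) + 5 \cdot 5 = 0 + 25 = 25$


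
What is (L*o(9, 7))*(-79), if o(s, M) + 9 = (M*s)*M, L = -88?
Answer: 3003264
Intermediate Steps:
o(s, M) = -9 + s*M² (o(s, M) = -9 + (M*s)*M = -9 + s*M²)
(L*o(9, 7))*(-79) = -88*(-9 + 9*7²)*(-79) = -88*(-9 + 9*49)*(-79) = -88*(-9 + 441)*(-79) = -88*432*(-79) = -38016*(-79) = 3003264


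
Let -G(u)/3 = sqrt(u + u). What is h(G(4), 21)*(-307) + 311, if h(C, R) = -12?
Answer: 3995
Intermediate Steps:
G(u) = -3*sqrt(2)*sqrt(u) (G(u) = -3*sqrt(u + u) = -3*sqrt(2)*sqrt(u))
h(G(4), 21)*(-307) + 311 = -12*(-307) + 311 = 3684 + 311 = 3995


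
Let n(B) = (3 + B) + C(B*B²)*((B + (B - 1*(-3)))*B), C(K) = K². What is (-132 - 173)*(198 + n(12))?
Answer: -295075003845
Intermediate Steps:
n(B) = 3 + B + B⁷*(3 + 2*B) (n(B) = (3 + B) + (B*B²)²*((B + (B - 1*(-3)))*B) = (3 + B) + (B³)²*((B + (B + 3))*B) = (3 + B) + B⁶*((B + (3 + B))*B) = (3 + B) + B⁶*((3 + 2*B)*B) = (3 + B) + B⁶*(B*(3 + 2*B)) = (3 + B) + B⁷*(3 + 2*B) = 3 + B + B⁷*(3 + 2*B))
(-132 - 173)*(198 + n(12)) = (-132 - 173)*(198 + (3 + 12 + 2*12⁸ + 3*12⁷)) = -305*(198 + (3 + 12 + 2*429981696 + 3*35831808)) = -305*(198 + (3 + 12 + 859963392 + 107495424)) = -305*(198 + 967458831) = -305*967459029 = -295075003845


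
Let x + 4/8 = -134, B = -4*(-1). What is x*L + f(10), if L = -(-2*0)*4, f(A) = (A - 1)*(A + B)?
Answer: 126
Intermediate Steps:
B = 4
x = -269/2 (x = -½ - 134 = -269/2 ≈ -134.50)
f(A) = (-1 + A)*(4 + A) (f(A) = (A - 1)*(A + 4) = (-1 + A)*(4 + A))
L = 0 (L = -0*4 = -1*0 = 0)
x*L + f(10) = -269/2*0 + (-4 + 10² + 3*10) = 0 + (-4 + 100 + 30) = 0 + 126 = 126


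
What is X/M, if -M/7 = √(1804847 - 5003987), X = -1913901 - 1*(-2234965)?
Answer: 160532*I*√88865/1866165 ≈ 25.643*I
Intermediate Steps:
X = 321064 (X = -1913901 + 2234965 = 321064)
M = -42*I*√88865 (M = -7*√(1804847 - 5003987) = -42*I*√88865 ≈ -12520.0*I)
X/M = 321064/((-42*I*√88865)) = 321064*(I*√88865/3732330) = 160532*I*√88865/1866165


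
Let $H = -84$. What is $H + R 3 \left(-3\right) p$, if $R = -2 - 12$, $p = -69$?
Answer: $-8778$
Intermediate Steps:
$R = -14$ ($R = -2 - 12 = -14$)
$H + R 3 \left(-3\right) p = -84 + \left(-14\right) 3 \left(-3\right) \left(-69\right) = -84 + \left(-42\right) \left(-3\right) \left(-69\right) = -84 + 126 \left(-69\right) = -84 - 8694 = -8778$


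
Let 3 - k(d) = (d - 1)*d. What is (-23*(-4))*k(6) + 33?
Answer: -2451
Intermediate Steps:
k(d) = 3 - d*(-1 + d) (k(d) = 3 - (d - 1)*d = 3 - (-1 + d)*d = 3 - d*(-1 + d))
(-23*(-4))*k(6) + 33 = (-23*(-4))*(3 + 6 - 1*6²) + 33 = 92*(3 + 6 - 1*36) + 33 = 92*(3 + 6 - 36) + 33 = 92*(-27) + 33 = -2484 + 33 = -2451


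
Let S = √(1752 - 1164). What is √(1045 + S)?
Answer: √(1045 + 14*√3) ≈ 32.699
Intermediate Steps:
S = 14*√3 (S = √588 = 14*√3 ≈ 24.249)
√(1045 + S) = √(1045 + 14*√3)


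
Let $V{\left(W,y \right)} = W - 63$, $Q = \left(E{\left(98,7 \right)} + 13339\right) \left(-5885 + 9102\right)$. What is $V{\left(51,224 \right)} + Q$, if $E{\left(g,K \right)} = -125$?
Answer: $42509426$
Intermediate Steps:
$Q = 42509438$ ($Q = \left(-125 + 13339\right) \left(-5885 + 9102\right) = 13214 \cdot 3217 = 42509438$)
$V{\left(W,y \right)} = -63 + W$ ($V{\left(W,y \right)} = W - 63 = -63 + W$)
$V{\left(51,224 \right)} + Q = \left(-63 + 51\right) + 42509438 = -12 + 42509438 = 42509426$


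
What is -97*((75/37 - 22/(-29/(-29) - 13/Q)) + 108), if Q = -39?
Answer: -671337/74 ≈ -9072.1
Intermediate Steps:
-97*((75/37 - 22/(-29/(-29) - 13/Q)) + 108) = -97*((75/37 - 22/(-29/(-29) - 13/(-39))) + 108) = -97*((75*(1/37) - 22/(-29*(-1/29) - 13*(-1/39))) + 108) = -97*((75/37 - 22/(1 + 1/3)) + 108) = -97*((75/37 - 22/4/3) + 108) = -97*((75/37 - 22*3/4) + 108) = -97*((75/37 - 33/2) + 108) = -97*(-1071/74 + 108) = -97*6921/74 = -671337/74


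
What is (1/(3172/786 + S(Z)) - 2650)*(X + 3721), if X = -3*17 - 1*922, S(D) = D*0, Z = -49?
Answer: -5774244618/793 ≈ -7.2815e+6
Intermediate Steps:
S(D) = 0
X = -973 (X = -51 - 922 = -973)
(1/(3172/786 + S(Z)) - 2650)*(X + 3721) = (1/(3172/786 + 0) - 2650)*(-973 + 3721) = (1/(3172*(1/786) + 0) - 2650)*2748 = (1/(1586/393 + 0) - 2650)*2748 = (1/(1586/393) - 2650)*2748 = (393/1586 - 2650)*2748 = -4202507/1586*2748 = -5774244618/793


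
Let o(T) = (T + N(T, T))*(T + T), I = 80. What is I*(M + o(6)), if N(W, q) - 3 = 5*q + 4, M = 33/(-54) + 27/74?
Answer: 13739680/333 ≈ 41260.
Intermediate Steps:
M = -82/333 (M = 33*(-1/54) + 27*(1/74) = -11/18 + 27/74 = -82/333 ≈ -0.24625)
N(W, q) = 7 + 5*q (N(W, q) = 3 + (5*q + 4) = 3 + (4 + 5*q) = 7 + 5*q)
o(T) = 2*T*(7 + 6*T) (o(T) = (T + (7 + 5*T))*(T + T) = (7 + 6*T)*(2*T) = 2*T*(7 + 6*T))
I*(M + o(6)) = 80*(-82/333 + 2*6*(7 + 6*6)) = 80*(-82/333 + 2*6*(7 + 36)) = 80*(-82/333 + 2*6*43) = 80*(-82/333 + 516) = 80*(171746/333) = 13739680/333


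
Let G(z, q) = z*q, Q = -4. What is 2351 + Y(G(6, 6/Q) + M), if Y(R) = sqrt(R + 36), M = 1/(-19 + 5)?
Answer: 2351 + sqrt(5278)/14 ≈ 2356.2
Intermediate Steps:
M = -1/14 (M = 1/(-14) = -1/14 ≈ -0.071429)
G(z, q) = q*z
Y(R) = sqrt(36 + R)
2351 + Y(G(6, 6/Q) + M) = 2351 + sqrt(36 + ((6/(-4))*6 - 1/14)) = 2351 + sqrt(36 + ((6*(-1/4))*6 - 1/14)) = 2351 + sqrt(36 + (-3/2*6 - 1/14)) = 2351 + sqrt(36 + (-9 - 1/14)) = 2351 + sqrt(36 - 127/14) = 2351 + sqrt(377/14) = 2351 + sqrt(5278)/14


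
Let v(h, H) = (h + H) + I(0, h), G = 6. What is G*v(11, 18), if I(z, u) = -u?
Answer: 108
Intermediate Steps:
v(h, H) = H (v(h, H) = (h + H) - h = (H + h) - h = H)
G*v(11, 18) = 6*18 = 108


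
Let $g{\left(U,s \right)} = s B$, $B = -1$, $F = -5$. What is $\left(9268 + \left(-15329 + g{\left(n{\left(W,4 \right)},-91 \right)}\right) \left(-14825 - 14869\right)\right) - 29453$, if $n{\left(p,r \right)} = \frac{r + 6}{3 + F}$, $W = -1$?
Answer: $452456987$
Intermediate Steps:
$n{\left(p,r \right)} = -3 - \frac{r}{2}$ ($n{\left(p,r \right)} = \frac{r + 6}{3 - 5} = \frac{6 + r}{-2} = \left(6 + r\right) \left(- \frac{1}{2}\right) = -3 - \frac{r}{2}$)
$g{\left(U,s \right)} = - s$ ($g{\left(U,s \right)} = s \left(-1\right) = - s$)
$\left(9268 + \left(-15329 + g{\left(n{\left(W,4 \right)},-91 \right)}\right) \left(-14825 - 14869\right)\right) - 29453 = \left(9268 + \left(-15329 - -91\right) \left(-14825 - 14869\right)\right) - 29453 = \left(9268 + \left(-15329 + 91\right) \left(-29694\right)\right) - 29453 = \left(9268 - -452477172\right) - 29453 = \left(9268 + 452477172\right) - 29453 = 452486440 - 29453 = 452456987$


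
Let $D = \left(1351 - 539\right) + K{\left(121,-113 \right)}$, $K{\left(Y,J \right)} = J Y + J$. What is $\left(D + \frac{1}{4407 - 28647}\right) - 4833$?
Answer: $- \frac{431641681}{24240} \approx -17807.0$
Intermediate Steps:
$K{\left(Y,J \right)} = J + J Y$
$D = -12974$ ($D = \left(1351 - 539\right) - 113 \left(1 + 121\right) = \left(1351 - 539\right) - 13786 = 812 - 13786 = -12974$)
$\left(D + \frac{1}{4407 - 28647}\right) - 4833 = \left(-12974 + \frac{1}{4407 - 28647}\right) - 4833 = \left(-12974 + \frac{1}{-24240}\right) - 4833 = \left(-12974 - \frac{1}{24240}\right) - 4833 = - \frac{314489761}{24240} - 4833 = - \frac{431641681}{24240}$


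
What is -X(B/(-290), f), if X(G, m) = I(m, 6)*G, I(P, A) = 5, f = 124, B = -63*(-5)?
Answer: 315/58 ≈ 5.4310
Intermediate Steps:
B = 315
X(G, m) = 5*G
-X(B/(-290), f) = -5*315/(-290) = -5*315*(-1/290) = -5*(-63)/58 = -1*(-315/58) = 315/58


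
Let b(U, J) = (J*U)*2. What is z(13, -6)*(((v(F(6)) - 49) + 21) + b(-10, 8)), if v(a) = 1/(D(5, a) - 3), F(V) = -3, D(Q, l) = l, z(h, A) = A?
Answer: 1129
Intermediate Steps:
b(U, J) = 2*J*U
v(a) = 1/(-3 + a) (v(a) = 1/(a - 3) = 1/(-3 + a))
z(13, -6)*(((v(F(6)) - 49) + 21) + b(-10, 8)) = -6*(((1/(-3 - 3) - 49) + 21) + 2*8*(-10)) = -6*(((1/(-6) - 49) + 21) - 160) = -6*(((-⅙ - 49) + 21) - 160) = -6*((-295/6 + 21) - 160) = -6*(-169/6 - 160) = -6*(-1129/6) = 1129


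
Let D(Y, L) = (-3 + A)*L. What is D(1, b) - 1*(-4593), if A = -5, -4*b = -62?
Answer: 4469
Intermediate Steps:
b = 31/2 (b = -¼*(-62) = 31/2 ≈ 15.500)
D(Y, L) = -8*L (D(Y, L) = (-3 - 5)*L = -8*L)
D(1, b) - 1*(-4593) = -8*31/2 - 1*(-4593) = -124 + 4593 = 4469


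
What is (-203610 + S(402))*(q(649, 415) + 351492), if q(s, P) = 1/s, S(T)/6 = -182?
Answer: -46696274088918/649 ≈ -7.1951e+10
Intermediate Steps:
S(T) = -1092 (S(T) = 6*(-182) = -1092)
(-203610 + S(402))*(q(649, 415) + 351492) = (-203610 - 1092)*(1/649 + 351492) = -204702*(1/649 + 351492) = -204702*228118309/649 = -46696274088918/649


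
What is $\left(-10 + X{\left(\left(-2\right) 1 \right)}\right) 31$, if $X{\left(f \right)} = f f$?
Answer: $-186$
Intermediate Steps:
$X{\left(f \right)} = f^{2}$
$\left(-10 + X{\left(\left(-2\right) 1 \right)}\right) 31 = \left(-10 + \left(\left(-2\right) 1\right)^{2}\right) 31 = \left(-10 + \left(-2\right)^{2}\right) 31 = \left(-10 + 4\right) 31 = \left(-6\right) 31 = -186$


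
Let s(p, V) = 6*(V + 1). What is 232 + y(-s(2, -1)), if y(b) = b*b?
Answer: 232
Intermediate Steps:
s(p, V) = 6 + 6*V (s(p, V) = 6*(1 + V) = 6 + 6*V)
y(b) = b**2
232 + y(-s(2, -1)) = 232 + (-(6 + 6*(-1)))**2 = 232 + (-(6 - 6))**2 = 232 + (-1*0)**2 = 232 + 0**2 = 232 + 0 = 232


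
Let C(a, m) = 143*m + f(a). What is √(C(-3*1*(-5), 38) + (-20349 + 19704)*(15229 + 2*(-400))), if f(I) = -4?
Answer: 15*I*√41339 ≈ 3049.8*I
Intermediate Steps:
C(a, m) = -4 + 143*m (C(a, m) = 143*m - 4 = -4 + 143*m)
√(C(-3*1*(-5), 38) + (-20349 + 19704)*(15229 + 2*(-400))) = √((-4 + 143*38) + (-20349 + 19704)*(15229 + 2*(-400))) = √((-4 + 5434) - 645*(15229 - 800)) = √(5430 - 645*14429) = √(5430 - 9306705) = √(-9301275) = 15*I*√41339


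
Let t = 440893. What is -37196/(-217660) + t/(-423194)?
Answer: -20055911589/23028101510 ≈ -0.87093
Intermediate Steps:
-37196/(-217660) + t/(-423194) = -37196/(-217660) + 440893/(-423194) = -37196*(-1/217660) + 440893*(-1/423194) = 9299/54415 - 440893/423194 = -20055911589/23028101510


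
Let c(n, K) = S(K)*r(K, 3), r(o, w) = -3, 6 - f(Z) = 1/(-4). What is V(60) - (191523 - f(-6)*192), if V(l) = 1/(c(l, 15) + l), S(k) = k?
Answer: -2854844/15 ≈ -1.9032e+5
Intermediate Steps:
f(Z) = 25/4 (f(Z) = 6 - 1/(-4) = 6 - 1*(-¼) = 6 + ¼ = 25/4)
c(n, K) = -3*K (c(n, K) = K*(-3) = -3*K)
V(l) = 1/(-45 + l) (V(l) = 1/(-3*15 + l) = 1/(-45 + l))
V(60) - (191523 - f(-6)*192) = 1/(-45 + 60) - (191523 - 25*192/4) = 1/15 - (191523 - 1*1200) = 1/15 - (191523 - 1200) = 1/15 - 1*190323 = 1/15 - 190323 = -2854844/15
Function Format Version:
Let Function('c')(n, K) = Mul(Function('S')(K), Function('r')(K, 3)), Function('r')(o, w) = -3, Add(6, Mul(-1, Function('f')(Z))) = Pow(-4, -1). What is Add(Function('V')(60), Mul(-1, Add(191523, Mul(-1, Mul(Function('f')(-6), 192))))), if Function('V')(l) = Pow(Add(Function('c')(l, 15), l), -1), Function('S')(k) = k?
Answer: Rational(-2854844, 15) ≈ -1.9032e+5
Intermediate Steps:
Function('f')(Z) = Rational(25, 4) (Function('f')(Z) = Add(6, Mul(-1, Pow(-4, -1))) = Add(6, Mul(-1, Rational(-1, 4))) = Add(6, Rational(1, 4)) = Rational(25, 4))
Function('c')(n, K) = Mul(-3, K) (Function('c')(n, K) = Mul(K, -3) = Mul(-3, K))
Function('V')(l) = Pow(Add(-45, l), -1) (Function('V')(l) = Pow(Add(Mul(-3, 15), l), -1) = Pow(Add(-45, l), -1))
Add(Function('V')(60), Mul(-1, Add(191523, Mul(-1, Mul(Function('f')(-6), 192))))) = Add(Pow(Add(-45, 60), -1), Mul(-1, Add(191523, Mul(-1, Mul(Rational(25, 4), 192))))) = Add(Pow(15, -1), Mul(-1, Add(191523, Mul(-1, 1200)))) = Add(Rational(1, 15), Mul(-1, Add(191523, -1200))) = Add(Rational(1, 15), Mul(-1, 190323)) = Add(Rational(1, 15), -190323) = Rational(-2854844, 15)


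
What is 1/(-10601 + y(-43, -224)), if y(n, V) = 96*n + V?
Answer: -1/14953 ≈ -6.6876e-5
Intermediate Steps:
y(n, V) = V + 96*n
1/(-10601 + y(-43, -224)) = 1/(-10601 + (-224 + 96*(-43))) = 1/(-10601 + (-224 - 4128)) = 1/(-10601 - 4352) = 1/(-14953) = -1/14953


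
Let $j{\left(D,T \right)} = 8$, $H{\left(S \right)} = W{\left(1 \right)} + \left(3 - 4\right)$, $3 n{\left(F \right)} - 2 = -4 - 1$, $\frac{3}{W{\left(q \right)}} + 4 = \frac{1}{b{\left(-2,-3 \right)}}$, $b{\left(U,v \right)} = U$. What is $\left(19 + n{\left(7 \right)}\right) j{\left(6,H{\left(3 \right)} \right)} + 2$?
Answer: $146$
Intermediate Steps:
$W{\left(q \right)} = - \frac{2}{3}$ ($W{\left(q \right)} = \frac{3}{-4 + \frac{1}{-2}} = \frac{3}{-4 - \frac{1}{2}} = \frac{3}{- \frac{9}{2}} = 3 \left(- \frac{2}{9}\right) = - \frac{2}{3}$)
$n{\left(F \right)} = -1$ ($n{\left(F \right)} = \frac{2}{3} + \frac{-4 - 1}{3} = \frac{2}{3} + \frac{1}{3} \left(-5\right) = \frac{2}{3} - \frac{5}{3} = -1$)
$H{\left(S \right)} = - \frac{5}{3}$ ($H{\left(S \right)} = - \frac{2}{3} + \left(3 - 4\right) = - \frac{2}{3} - 1 = - \frac{5}{3}$)
$\left(19 + n{\left(7 \right)}\right) j{\left(6,H{\left(3 \right)} \right)} + 2 = \left(19 - 1\right) 8 + 2 = 18 \cdot 8 + 2 = 144 + 2 = 146$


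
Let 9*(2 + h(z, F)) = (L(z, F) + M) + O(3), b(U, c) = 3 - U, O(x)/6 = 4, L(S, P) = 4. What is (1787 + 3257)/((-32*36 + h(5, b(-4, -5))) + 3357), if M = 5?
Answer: 3783/1655 ≈ 2.2858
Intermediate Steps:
O(x) = 24 (O(x) = 6*4 = 24)
h(z, F) = 5/3 (h(z, F) = -2 + ((4 + 5) + 24)/9 = -2 + (9 + 24)/9 = -2 + (⅑)*33 = -2 + 11/3 = 5/3)
(1787 + 3257)/((-32*36 + h(5, b(-4, -5))) + 3357) = (1787 + 3257)/((-32*36 + 5/3) + 3357) = 5044/((-1152 + 5/3) + 3357) = 5044/(-3451/3 + 3357) = 5044/(6620/3) = 5044*(3/6620) = 3783/1655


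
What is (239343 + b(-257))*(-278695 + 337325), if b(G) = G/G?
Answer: 14032738720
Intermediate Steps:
b(G) = 1
(239343 + b(-257))*(-278695 + 337325) = (239343 + 1)*(-278695 + 337325) = 239344*58630 = 14032738720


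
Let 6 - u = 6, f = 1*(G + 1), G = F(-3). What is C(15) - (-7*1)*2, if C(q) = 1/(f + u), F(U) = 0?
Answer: 15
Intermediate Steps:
G = 0
f = 1 (f = 1*(0 + 1) = 1*1 = 1)
u = 0 (u = 6 - 1*6 = 6 - 6 = 0)
C(q) = 1 (C(q) = 1/(1 + 0) = 1/1 = 1)
C(15) - (-7*1)*2 = 1 - (-7*1)*2 = 1 - (-7)*2 = 1 - 1*(-14) = 1 + 14 = 15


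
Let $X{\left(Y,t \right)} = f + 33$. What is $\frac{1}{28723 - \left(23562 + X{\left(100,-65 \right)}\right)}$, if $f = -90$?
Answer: $\frac{1}{5218} \approx 0.00019164$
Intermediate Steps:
$X{\left(Y,t \right)} = -57$ ($X{\left(Y,t \right)} = -90 + 33 = -57$)
$\frac{1}{28723 - \left(23562 + X{\left(100,-65 \right)}\right)} = \frac{1}{28723 - 23505} = \frac{1}{5218}$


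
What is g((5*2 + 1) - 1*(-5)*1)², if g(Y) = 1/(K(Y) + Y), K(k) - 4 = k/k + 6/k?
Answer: 64/29241 ≈ 0.0021887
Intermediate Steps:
K(k) = 5 + 6/k (K(k) = 4 + (k/k + 6/k) = 4 + (1 + 6/k) = 5 + 6/k)
g(Y) = 1/(5 + Y + 6/Y) (g(Y) = 1/((5 + 6/Y) + Y) = 1/(5 + Y + 6/Y))
g((5*2 + 1) - 1*(-5)*1)² = (((5*2 + 1) - 1*(-5)*1)/(6 + ((5*2 + 1) - 1*(-5)*1)² + 5*((5*2 + 1) - 1*(-5)*1)))² = (((10 + 1) + 5*1)/(6 + ((10 + 1) + 5*1)² + 5*((10 + 1) + 5*1)))² = ((11 + 5)/(6 + (11 + 5)² + 5*(11 + 5)))² = (16/(6 + 16² + 5*16))² = (16/(6 + 256 + 80))² = (16/342)² = (16*(1/342))² = (8/171)² = 64/29241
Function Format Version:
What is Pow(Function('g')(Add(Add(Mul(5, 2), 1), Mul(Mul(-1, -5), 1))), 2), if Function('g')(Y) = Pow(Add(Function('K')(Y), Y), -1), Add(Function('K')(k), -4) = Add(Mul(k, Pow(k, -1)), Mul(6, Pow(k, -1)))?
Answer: Rational(64, 29241) ≈ 0.0021887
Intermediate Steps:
Function('K')(k) = Add(5, Mul(6, Pow(k, -1))) (Function('K')(k) = Add(4, Add(Mul(k, Pow(k, -1)), Mul(6, Pow(k, -1)))) = Add(4, Add(1, Mul(6, Pow(k, -1)))) = Add(5, Mul(6, Pow(k, -1))))
Function('g')(Y) = Pow(Add(5, Y, Mul(6, Pow(Y, -1))), -1) (Function('g')(Y) = Pow(Add(Add(5, Mul(6, Pow(Y, -1))), Y), -1) = Pow(Add(5, Y, Mul(6, Pow(Y, -1))), -1))
Pow(Function('g')(Add(Add(Mul(5, 2), 1), Mul(Mul(-1, -5), 1))), 2) = Pow(Mul(Add(Add(Mul(5, 2), 1), Mul(Mul(-1, -5), 1)), Pow(Add(6, Pow(Add(Add(Mul(5, 2), 1), Mul(Mul(-1, -5), 1)), 2), Mul(5, Add(Add(Mul(5, 2), 1), Mul(Mul(-1, -5), 1)))), -1)), 2) = Pow(Mul(Add(Add(10, 1), Mul(5, 1)), Pow(Add(6, Pow(Add(Add(10, 1), Mul(5, 1)), 2), Mul(5, Add(Add(10, 1), Mul(5, 1)))), -1)), 2) = Pow(Mul(Add(11, 5), Pow(Add(6, Pow(Add(11, 5), 2), Mul(5, Add(11, 5))), -1)), 2) = Pow(Mul(16, Pow(Add(6, Pow(16, 2), Mul(5, 16)), -1)), 2) = Pow(Mul(16, Pow(Add(6, 256, 80), -1)), 2) = Pow(Mul(16, Pow(342, -1)), 2) = Pow(Mul(16, Rational(1, 342)), 2) = Pow(Rational(8, 171), 2) = Rational(64, 29241)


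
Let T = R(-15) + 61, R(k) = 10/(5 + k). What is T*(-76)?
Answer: -4560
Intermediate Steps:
T = 60 (T = 10/(5 - 15) + 61 = 10/(-10) + 61 = 10*(-⅒) + 61 = -1 + 61 = 60)
T*(-76) = 60*(-76) = -4560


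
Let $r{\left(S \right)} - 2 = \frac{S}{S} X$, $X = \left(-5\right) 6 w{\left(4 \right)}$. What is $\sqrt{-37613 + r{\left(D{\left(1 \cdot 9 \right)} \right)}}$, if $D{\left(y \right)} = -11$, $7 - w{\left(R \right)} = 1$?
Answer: $3 i \sqrt{4199} \approx 194.4 i$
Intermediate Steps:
$w{\left(R \right)} = 6$ ($w{\left(R \right)} = 7 - 1 = 6$)
$X = -180$ ($X = \left(-5\right) 6 \cdot 6 = \left(-30\right) 6 = -180$)
$r{\left(S \right)} = -178$ ($r{\left(S \right)} = 2 + \frac{S}{S} \left(-180\right) = 2 + 1 \left(-180\right) = 2 - 180 = -178$)
$\sqrt{-37613 + r{\left(D{\left(1 \cdot 9 \right)} \right)}} = \sqrt{-37613 - 178} = \sqrt{-37791} = 3 i \sqrt{4199}$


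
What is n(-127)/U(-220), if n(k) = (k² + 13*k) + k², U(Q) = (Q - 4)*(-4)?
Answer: 30607/896 ≈ 34.160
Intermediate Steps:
U(Q) = 16 - 4*Q (U(Q) = (-4 + Q)*(-4) = 16 - 4*Q)
n(k) = 2*k² + 13*k
n(-127)/U(-220) = (-127*(13 + 2*(-127)))/(16 - 4*(-220)) = (-127*(13 - 254))/(16 + 880) = -127*(-241)/896 = 30607*(1/896) = 30607/896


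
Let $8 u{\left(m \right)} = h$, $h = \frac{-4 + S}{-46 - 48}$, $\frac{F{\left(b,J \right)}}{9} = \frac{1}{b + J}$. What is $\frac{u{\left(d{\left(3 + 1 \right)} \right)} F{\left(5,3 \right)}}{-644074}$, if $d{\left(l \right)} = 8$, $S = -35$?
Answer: $- \frac{351}{3874749184} \approx -9.0586 \cdot 10^{-8}$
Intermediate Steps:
$F{\left(b,J \right)} = \frac{9}{J + b}$ ($F{\left(b,J \right)} = \frac{9}{b + J} = \frac{9}{J + b}$)
$h = \frac{39}{94}$ ($h = \frac{-4 - 35}{-46 - 48} = - \frac{39}{-94} = \left(-39\right) \left(- \frac{1}{94}\right) = \frac{39}{94} \approx 0.41489$)
$u{\left(m \right)} = \frac{39}{752}$ ($u{\left(m \right)} = \frac{1}{8} \cdot \frac{39}{94} = \frac{39}{752}$)
$\frac{u{\left(d{\left(3 + 1 \right)} \right)} F{\left(5,3 \right)}}{-644074} = \frac{\frac{39}{752} \frac{9}{3 + 5}}{-644074} = \frac{39 \cdot \frac{9}{8}}{752} \left(- \frac{1}{644074}\right) = \frac{39 \cdot 9 \cdot \frac{1}{8}}{752} \left(- \frac{1}{644074}\right) = \frac{39}{752} \cdot \frac{9}{8} \left(- \frac{1}{644074}\right) = \frac{351}{6016} \left(- \frac{1}{644074}\right) = - \frac{351}{3874749184}$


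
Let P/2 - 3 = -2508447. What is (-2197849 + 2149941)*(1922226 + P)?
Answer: 148259067096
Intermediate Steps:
P = -5016888 (P = 6 + 2*(-2508447) = 6 - 5016894 = -5016888)
(-2197849 + 2149941)*(1922226 + P) = (-2197849 + 2149941)*(1922226 - 5016888) = -47908*(-3094662) = 148259067096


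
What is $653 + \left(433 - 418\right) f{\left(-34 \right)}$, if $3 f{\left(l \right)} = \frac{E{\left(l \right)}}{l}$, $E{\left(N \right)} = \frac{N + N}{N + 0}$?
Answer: $\frac{11096}{17} \approx 652.71$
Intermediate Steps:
$E{\left(N \right)} = 2$ ($E{\left(N \right)} = \frac{2 N}{N} = 2$)
$f{\left(l \right)} = \frac{2}{3 l}$ ($f{\left(l \right)} = \frac{2 \frac{1}{l}}{3} = \frac{2}{3 l}$)
$653 + \left(433 - 418\right) f{\left(-34 \right)} = 653 + \left(433 - 418\right) \frac{2}{3 \left(-34\right)} = 653 + 15 \cdot \frac{2}{3} \left(- \frac{1}{34}\right) = 653 + 15 \left(- \frac{1}{51}\right) = 653 - \frac{5}{17} = \frac{11096}{17}$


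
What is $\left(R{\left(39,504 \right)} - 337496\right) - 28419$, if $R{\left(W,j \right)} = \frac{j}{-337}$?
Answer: $- \frac{123313859}{337} \approx -3.6592 \cdot 10^{5}$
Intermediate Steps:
$R{\left(W,j \right)} = - \frac{j}{337}$ ($R{\left(W,j \right)} = j \left(- \frac{1}{337}\right) = - \frac{j}{337}$)
$\left(R{\left(39,504 \right)} - 337496\right) - 28419 = \left(\left(- \frac{1}{337}\right) 504 - 337496\right) - 28419 = \left(- \frac{504}{337} - 337496\right) - 28419 = - \frac{113736656}{337} - 28419 = - \frac{123313859}{337}$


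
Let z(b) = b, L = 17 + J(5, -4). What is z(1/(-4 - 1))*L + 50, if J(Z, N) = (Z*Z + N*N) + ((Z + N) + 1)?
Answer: 38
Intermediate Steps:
J(Z, N) = 1 + N + Z + N² + Z² (J(Z, N) = (Z² + N²) + ((N + Z) + 1) = (N² + Z²) + (1 + N + Z) = 1 + N + Z + N² + Z²)
L = 60 (L = 17 + (1 - 4 + 5 + (-4)² + 5²) = 17 + (1 - 4 + 5 + 16 + 25) = 17 + 43 = 60)
z(1/(-4 - 1))*L + 50 = 60/(-4 - 1) + 50 = 60/(-5) + 50 = -⅕*60 + 50 = -12 + 50 = 38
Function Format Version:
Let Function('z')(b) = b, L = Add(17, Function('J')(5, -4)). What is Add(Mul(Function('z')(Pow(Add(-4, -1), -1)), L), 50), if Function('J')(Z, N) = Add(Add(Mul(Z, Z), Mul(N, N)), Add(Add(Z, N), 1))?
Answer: 38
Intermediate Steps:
Function('J')(Z, N) = Add(1, N, Z, Pow(N, 2), Pow(Z, 2)) (Function('J')(Z, N) = Add(Add(Pow(Z, 2), Pow(N, 2)), Add(Add(N, Z), 1)) = Add(Add(Pow(N, 2), Pow(Z, 2)), Add(1, N, Z)) = Add(1, N, Z, Pow(N, 2), Pow(Z, 2)))
L = 60 (L = Add(17, Add(1, -4, 5, Pow(-4, 2), Pow(5, 2))) = Add(17, Add(1, -4, 5, 16, 25)) = Add(17, 43) = 60)
Add(Mul(Function('z')(Pow(Add(-4, -1), -1)), L), 50) = Add(Mul(Pow(Add(-4, -1), -1), 60), 50) = Add(Mul(Pow(-5, -1), 60), 50) = Add(Mul(Rational(-1, 5), 60), 50) = Add(-12, 50) = 38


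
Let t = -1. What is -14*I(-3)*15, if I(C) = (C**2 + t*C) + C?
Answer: -1890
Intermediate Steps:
I(C) = C**2 (I(C) = (C**2 - C) + C = C**2)
-14*I(-3)*15 = -14*(-3)**2*15 = -14*9*15 = -126*15 = -1890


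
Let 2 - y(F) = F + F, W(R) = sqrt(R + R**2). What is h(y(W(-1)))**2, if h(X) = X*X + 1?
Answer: 25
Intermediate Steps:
y(F) = 2 - 2*F (y(F) = 2 - (F + F) = 2 - 2*F)
h(X) = 1 + X**2 (h(X) = X**2 + 1 = 1 + X**2)
h(y(W(-1)))**2 = (1 + (2 - 2*I*sqrt(1 - 1))**2)**2 = (1 + (2 - 2*sqrt(-1*0))**2)**2 = (1 + (2 - 2*sqrt(0))**2)**2 = (1 + (2 - 2*0)**2)**2 = (1 + (2 + 0)**2)**2 = (1 + 2**2)**2 = (1 + 4)**2 = 5**2 = 25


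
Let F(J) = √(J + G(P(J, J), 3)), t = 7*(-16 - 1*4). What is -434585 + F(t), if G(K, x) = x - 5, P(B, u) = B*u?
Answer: -434585 + I*√142 ≈ -4.3459e+5 + 11.916*I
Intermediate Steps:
G(K, x) = -5 + x
t = -140 (t = 7*(-16 - 4) = 7*(-20) = -140)
F(J) = √(-2 + J) (F(J) = √(J + (-5 + 3)) = √(J - 2) = √(-2 + J))
-434585 + F(t) = -434585 + √(-2 - 140) = -434585 + √(-142) = -434585 + I*√142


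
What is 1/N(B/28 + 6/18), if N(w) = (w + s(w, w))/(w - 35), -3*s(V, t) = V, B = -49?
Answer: 1311/34 ≈ 38.559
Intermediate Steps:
s(V, t) = -V/3
N(w) = 2*w/(3*(-35 + w)) (N(w) = (w - w/3)/(w - 35) = (2*w/3)/(-35 + w) = 2*w/(3*(-35 + w)))
1/N(B/28 + 6/18) = 1/(2*(-49/28 + 6/18)/(3*(-35 + (-49/28 + 6/18)))) = 1/(2*(-49*1/28 + 6*(1/18))/(3*(-35 + (-49*1/28 + 6*(1/18))))) = 1/(2*(-7/4 + ⅓)/(3*(-35 + (-7/4 + ⅓)))) = 1/((⅔)*(-17/12)/(-35 - 17/12)) = 1/((⅔)*(-17/12)/(-437/12)) = 1/((⅔)*(-17/12)*(-12/437)) = 1/(34/1311) = 1311/34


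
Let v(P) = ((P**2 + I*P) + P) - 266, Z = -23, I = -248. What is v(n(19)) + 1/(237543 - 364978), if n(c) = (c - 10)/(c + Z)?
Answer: 601110879/2038960 ≈ 294.81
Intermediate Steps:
n(c) = (-10 + c)/(-23 + c) (n(c) = (c - 10)/(c - 23) = (-10 + c)/(-23 + c))
v(P) = -266 + P**2 - 247*P (v(P) = ((P**2 - 248*P) + P) - 266 = (P**2 - 247*P) - 266 = -266 + P**2 - 247*P)
v(n(19)) + 1/(237543 - 364978) = (-266 + ((-10 + 19)/(-23 + 19))**2 - 247*(-10 + 19)/(-23 + 19)) + 1/(237543 - 364978) = (-266 + (9/(-4))**2 - 247*9/(-4)) + 1/(-127435) = (-266 + (-1/4*9)**2 - (-247)*9/4) - 1/127435 = (-266 + (-9/4)**2 - 247*(-9/4)) - 1/127435 = (-266 + 81/16 + 2223/4) - 1/127435 = 4717/16 - 1/127435 = 601110879/2038960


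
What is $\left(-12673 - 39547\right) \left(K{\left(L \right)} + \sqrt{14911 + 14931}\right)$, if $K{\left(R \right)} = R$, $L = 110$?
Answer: $-5744200 - 52220 \sqrt{29842} \approx -1.4765 \cdot 10^{7}$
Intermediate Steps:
$\left(-12673 - 39547\right) \left(K{\left(L \right)} + \sqrt{14911 + 14931}\right) = \left(-12673 - 39547\right) \left(110 + \sqrt{14911 + 14931}\right) = - 52220 \left(110 + \sqrt{29842}\right) = -5744200 - 52220 \sqrt{29842}$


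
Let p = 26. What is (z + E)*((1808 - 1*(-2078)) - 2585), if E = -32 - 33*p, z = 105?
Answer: -1021285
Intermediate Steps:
E = -890 (E = -32 - 33*26 = -32 - 858 = -890)
(z + E)*((1808 - 1*(-2078)) - 2585) = (105 - 890)*((1808 - 1*(-2078)) - 2585) = -785*((1808 + 2078) - 2585) = -785*(3886 - 2585) = -785*1301 = -1021285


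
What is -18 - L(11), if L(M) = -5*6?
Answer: 12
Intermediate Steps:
L(M) = -30
-18 - L(11) = -18 - 1*(-30) = -18 + 30 = 12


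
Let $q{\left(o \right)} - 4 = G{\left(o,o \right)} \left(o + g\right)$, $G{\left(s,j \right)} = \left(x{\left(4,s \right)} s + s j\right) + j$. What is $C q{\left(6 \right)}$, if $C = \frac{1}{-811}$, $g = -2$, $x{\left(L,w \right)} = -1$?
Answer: $- \frac{148}{811} \approx -0.18249$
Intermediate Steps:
$G{\left(s,j \right)} = j - s + j s$ ($G{\left(s,j \right)} = \left(- s + s j\right) + j = \left(- s + j s\right) + j = j - s + j s$)
$C = - \frac{1}{811} \approx -0.001233$
$q{\left(o \right)} = 4 + o^{2} \left(-2 + o\right)$ ($q{\left(o \right)} = 4 + \left(o - o + o o\right) \left(o - 2\right) = 4 + \left(o - o + o^{2}\right) \left(-2 + o\right) = 4 + o^{2} \left(-2 + o\right)$)
$C q{\left(6 \right)} = - \frac{4 + 6^{3} - 2 \cdot 6^{2}}{811} = - \frac{4 + 216 - 72}{811} = \left(- \frac{1}{811}\right) 148 = - \frac{148}{811}$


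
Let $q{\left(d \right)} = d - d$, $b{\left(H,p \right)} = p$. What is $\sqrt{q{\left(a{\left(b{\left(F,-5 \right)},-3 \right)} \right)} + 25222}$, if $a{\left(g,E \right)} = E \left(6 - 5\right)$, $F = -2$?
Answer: $\sqrt{25222} \approx 158.81$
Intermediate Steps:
$a{\left(g,E \right)} = E$ ($a{\left(g,E \right)} = E 1 = E$)
$q{\left(d \right)} = 0$
$\sqrt{q{\left(a{\left(b{\left(F,-5 \right)},-3 \right)} \right)} + 25222} = \sqrt{0 + 25222} = \sqrt{25222}$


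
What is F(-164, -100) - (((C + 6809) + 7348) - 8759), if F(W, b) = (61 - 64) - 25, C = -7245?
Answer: 1819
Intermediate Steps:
F(W, b) = -28 (F(W, b) = -3 - 25 = -28)
F(-164, -100) - (((C + 6809) + 7348) - 8759) = -28 - (((-7245 + 6809) + 7348) - 8759) = -28 - ((-436 + 7348) - 8759) = -28 - (6912 - 8759) = -28 - 1*(-1847) = -28 + 1847 = 1819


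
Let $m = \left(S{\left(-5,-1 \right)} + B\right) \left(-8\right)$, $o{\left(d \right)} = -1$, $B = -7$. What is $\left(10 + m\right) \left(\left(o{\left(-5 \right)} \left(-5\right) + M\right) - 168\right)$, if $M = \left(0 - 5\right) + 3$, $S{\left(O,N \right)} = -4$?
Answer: $-16170$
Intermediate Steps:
$m = 88$ ($m = \left(-4 - 7\right) \left(-8\right) = \left(-11\right) \left(-8\right) = 88$)
$M = -2$ ($M = -5 + 3 = -2$)
$\left(10 + m\right) \left(\left(o{\left(-5 \right)} \left(-5\right) + M\right) - 168\right) = \left(10 + 88\right) \left(\left(\left(-1\right) \left(-5\right) - 2\right) - 168\right) = 98 \left(\left(5 - 2\right) - 168\right) = 98 \left(3 - 168\right) = 98 \left(-165\right) = -16170$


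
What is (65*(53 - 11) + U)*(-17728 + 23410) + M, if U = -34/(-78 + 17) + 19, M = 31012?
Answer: 954893818/61 ≈ 1.5654e+7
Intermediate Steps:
U = 1193/61 (U = -34/(-61) + 19 = -34*(-1/61) + 19 = 34/61 + 19 = 1193/61 ≈ 19.557)
(65*(53 - 11) + U)*(-17728 + 23410) + M = (65*(53 - 11) + 1193/61)*(-17728 + 23410) + 31012 = (65*42 + 1193/61)*5682 + 31012 = (2730 + 1193/61)*5682 + 31012 = (167723/61)*5682 + 31012 = 953002086/61 + 31012 = 954893818/61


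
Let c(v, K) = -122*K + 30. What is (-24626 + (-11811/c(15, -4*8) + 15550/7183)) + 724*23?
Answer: -225352334741/28257922 ≈ -7974.8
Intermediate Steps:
c(v, K) = 30 - 122*K
(-24626 + (-11811/c(15, -4*8) + 15550/7183)) + 724*23 = (-24626 + (-11811/(30 - (-488)*8) + 15550/7183)) + 724*23 = (-24626 + (-11811/(30 - 122*(-32)) + 15550*(1/7183))) + 16652 = (-24626 + (-11811/(30 + 3904) + 15550/7183)) + 16652 = (-24626 + (-11811/3934 + 15550/7183)) + 16652 = (-24626 - 23664713/28257922) + 16652 = -695903251885/28257922 + 16652 = -225352334741/28257922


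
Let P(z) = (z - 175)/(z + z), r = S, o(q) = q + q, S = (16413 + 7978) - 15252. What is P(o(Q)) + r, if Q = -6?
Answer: 219523/24 ≈ 9146.8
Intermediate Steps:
S = 9139 (S = 24391 - 15252 = 9139)
o(q) = 2*q
r = 9139
P(z) = (-175 + z)/(2*z) (P(z) = (-175 + z)/((2*z)) = (-175 + z)*(1/(2*z)) = (-175 + z)/(2*z))
P(o(Q)) + r = (-175 + 2*(-6))/(2*((2*(-6)))) + 9139 = (½)*(-175 - 12)/(-12) + 9139 = (½)*(-1/12)*(-187) + 9139 = 187/24 + 9139 = 219523/24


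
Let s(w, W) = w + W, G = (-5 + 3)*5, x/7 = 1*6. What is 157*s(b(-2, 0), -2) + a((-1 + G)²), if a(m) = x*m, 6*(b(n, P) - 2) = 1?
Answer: 30649/6 ≈ 5108.2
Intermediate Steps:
x = 42 (x = 7*(1*6) = 7*6 = 42)
G = -10 (G = -2*5 = -10)
b(n, P) = 13/6 (b(n, P) = 2 + (⅙)*1 = 2 + ⅙ = 13/6)
s(w, W) = W + w
a(m) = 42*m
157*s(b(-2, 0), -2) + a((-1 + G)²) = 157*(-2 + 13/6) + 42*(-1 - 10)² = 157*(⅙) + 42*(-11)² = 157/6 + 42*121 = 157/6 + 5082 = 30649/6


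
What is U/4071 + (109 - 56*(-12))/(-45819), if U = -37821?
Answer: -578699950/62176383 ≈ -9.3074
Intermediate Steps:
U/4071 + (109 - 56*(-12))/(-45819) = -37821/4071 + (109 - 56*(-12))/(-45819) = -37821*1/4071 + (109 + 672)*(-1/45819) = -12607/1357 + 781*(-1/45819) = -12607/1357 - 781/45819 = -578699950/62176383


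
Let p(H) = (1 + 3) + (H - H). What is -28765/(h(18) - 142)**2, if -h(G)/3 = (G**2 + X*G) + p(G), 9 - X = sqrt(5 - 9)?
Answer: -290670325/26614007044 - 312991965*I/212912056352 ≈ -0.010922 - 0.0014701*I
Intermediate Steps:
X = 9 - 2*I (X = 9 - sqrt(5 - 9) = 9 - sqrt(-4) = 9 - 2*I ≈ 9.0 - 2.0*I)
p(H) = 4 (p(H) = 4 + 0 = 4)
h(G) = -12 - 3*G**2 - 3*G*(9 - 2*I) (h(G) = -3*((G**2 + (9 - 2*I)*G) + 4) = -3*((G**2 + G*(9 - 2*I)) + 4) = -3*(4 + G**2 + G*(9 - 2*I)) = -12 - 3*G**2 - 3*G*(9 - 2*I))
-28765/(h(18) - 142)**2 = -28765/((-12 - 3*18**2 - 3*18*(9 - 2*I)) - 142)**2 = -28765/((-12 - 3*324 + (-486 + 108*I)) - 142)**2 = -28765/((-12 - 972 + (-486 + 108*I)) - 142)**2 = -28765/((-1470 + 108*I) - 142)**2 = -28765/(-1612 + 108*I)**2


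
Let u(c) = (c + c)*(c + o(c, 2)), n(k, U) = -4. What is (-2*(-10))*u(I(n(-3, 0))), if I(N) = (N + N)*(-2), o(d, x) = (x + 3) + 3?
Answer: 15360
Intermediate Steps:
o(d, x) = 6 + x (o(d, x) = (3 + x) + 3 = 6 + x)
I(N) = -4*N (I(N) = (2*N)*(-2) = -4*N)
u(c) = 2*c*(8 + c) (u(c) = (c + c)*(c + (6 + 2)) = (2*c)*(c + 8) = (2*c)*(8 + c) = 2*c*(8 + c))
(-2*(-10))*u(I(n(-3, 0))) = (-2*(-10))*(2*(-4*(-4))*(8 - 4*(-4))) = 20*(2*16*(8 + 16)) = 20*(2*16*24) = 20*768 = 15360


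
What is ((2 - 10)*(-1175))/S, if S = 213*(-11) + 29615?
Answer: 1175/3409 ≈ 0.34468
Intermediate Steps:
S = 27272 (S = -2343 + 29615 = 27272)
((2 - 10)*(-1175))/S = ((2 - 10)*(-1175))/27272 = -8*(-1175)*(1/27272) = 9400*(1/27272) = 1175/3409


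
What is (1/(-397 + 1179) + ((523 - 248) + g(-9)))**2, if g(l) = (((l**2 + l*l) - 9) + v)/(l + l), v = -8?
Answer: 882438541924/12383361 ≈ 71260.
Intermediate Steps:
g(l) = (-17 + 2*l**2)/(2*l) (g(l) = (((l**2 + l*l) - 9) - 8)/(l + l) = (((l**2 + l**2) - 9) - 8)/((2*l)) = ((2*l**2 - 9) - 8)*(1/(2*l)) = ((-9 + 2*l**2) - 8)*(1/(2*l)) = (-17 + 2*l**2)*(1/(2*l)) = (-17 + 2*l**2)/(2*l))
(1/(-397 + 1179) + ((523 - 248) + g(-9)))**2 = (1/(-397 + 1179) + ((523 - 248) + (-9 - 17/2/(-9))))**2 = (1/782 + (275 + (-9 - 17/2*(-1/9))))**2 = (1/782 + (275 + (-9 + 17/18)))**2 = (1/782 + (275 - 145/18))**2 = (1/782 + 4805/18)**2 = (939382/3519)**2 = 882438541924/12383361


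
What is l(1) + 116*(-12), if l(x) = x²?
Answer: -1391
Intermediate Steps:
l(1) + 116*(-12) = 1² + 116*(-12) = 1 - 1392 = -1391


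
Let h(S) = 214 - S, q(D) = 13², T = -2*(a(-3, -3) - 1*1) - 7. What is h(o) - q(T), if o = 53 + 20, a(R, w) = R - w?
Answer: -28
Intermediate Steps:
T = -5 (T = -2*((-3 - 1*(-3)) - 1*1) - 7 = -2*((-3 + 3) - 1) - 7 = -2*(0 - 1) - 7 = -2*(-1) - 7 = 2 - 7 = -5)
o = 73
q(D) = 169
h(o) - q(T) = (214 - 1*73) - 1*169 = (214 - 73) - 169 = 141 - 169 = -28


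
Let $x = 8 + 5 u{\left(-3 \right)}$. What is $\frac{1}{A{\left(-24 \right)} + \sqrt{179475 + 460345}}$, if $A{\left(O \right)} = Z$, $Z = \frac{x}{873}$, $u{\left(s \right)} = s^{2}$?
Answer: $- \frac{46269}{487625373971} + \frac{1524258 \sqrt{159955}}{487625373971} \approx 0.0012501$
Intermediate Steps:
$x = 53$ ($x = 8 + 5 \left(-3\right)^{2} = 8 + 5 \cdot 9 = 8 + 45 = 53$)
$Z = \frac{53}{873} \approx 0.06071$
$A{\left(O \right)} = \frac{53}{873}$
$\frac{1}{A{\left(-24 \right)} + \sqrt{179475 + 460345}} = \frac{1}{\frac{53}{873} + \sqrt{179475 + 460345}} = \frac{1}{\frac{53}{873} + \sqrt{639820}} = \frac{1}{\frac{53}{873} + 2 \sqrt{159955}}$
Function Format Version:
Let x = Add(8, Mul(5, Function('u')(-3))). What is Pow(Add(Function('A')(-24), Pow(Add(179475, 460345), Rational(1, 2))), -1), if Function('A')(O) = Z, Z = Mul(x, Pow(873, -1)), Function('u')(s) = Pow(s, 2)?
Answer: Add(Rational(-46269, 487625373971), Mul(Rational(1524258, 487625373971), Pow(159955, Rational(1, 2)))) ≈ 0.0012501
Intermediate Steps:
x = 53 (x = Add(8, Mul(5, Pow(-3, 2))) = Add(8, Mul(5, 9)) = Add(8, 45) = 53)
Z = Rational(53, 873) (Z = Mul(53, Pow(873, -1)) = Mul(53, Rational(1, 873)) = Rational(53, 873) ≈ 0.060710)
Function('A')(O) = Rational(53, 873)
Pow(Add(Function('A')(-24), Pow(Add(179475, 460345), Rational(1, 2))), -1) = Pow(Add(Rational(53, 873), Pow(Add(179475, 460345), Rational(1, 2))), -1) = Pow(Add(Rational(53, 873), Pow(639820, Rational(1, 2))), -1) = Pow(Add(Rational(53, 873), Mul(2, Pow(159955, Rational(1, 2)))), -1)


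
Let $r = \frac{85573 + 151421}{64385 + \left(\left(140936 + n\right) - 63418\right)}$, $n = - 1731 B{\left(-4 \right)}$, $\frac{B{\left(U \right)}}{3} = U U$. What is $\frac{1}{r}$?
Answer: $\frac{19605}{78998} \approx 0.24817$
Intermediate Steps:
$B{\left(U \right)} = 3 U^{2}$ ($B{\left(U \right)} = 3 U U = 3 U^{2}$)
$n = -83088$ ($n = - 1731 \cdot 3 \left(-4\right)^{2} = - 1731 \cdot 3 \cdot 16 = \left(-1731\right) 48 = -83088$)
$r = \frac{78998}{19605}$ ($r = \frac{85573 + 151421}{64385 + \left(\left(140936 - 83088\right) - 63418\right)} = \frac{236994}{64385 + \left(57848 - 63418\right)} = \frac{236994}{64385 - 5570} = \frac{236994}{58815} = 236994 \cdot \frac{1}{58815} = \frac{78998}{19605} \approx 4.0295$)
$\frac{1}{r} = \frac{1}{\frac{78998}{19605}} = \frac{19605}{78998}$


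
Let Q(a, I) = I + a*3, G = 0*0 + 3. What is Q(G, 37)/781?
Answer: 46/781 ≈ 0.058899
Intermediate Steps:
G = 3 (G = 0 + 3 = 3)
Q(a, I) = I + 3*a
Q(G, 37)/781 = (37 + 3*3)/781 = (37 + 9)*(1/781) = 46*(1/781) = 46/781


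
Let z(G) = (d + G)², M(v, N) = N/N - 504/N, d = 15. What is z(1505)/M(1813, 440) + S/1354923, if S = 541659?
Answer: -7173865463447/451641 ≈ -1.5884e+7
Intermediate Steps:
M(v, N) = 1 - 504/N
z(G) = (15 + G)²
z(1505)/M(1813, 440) + S/1354923 = (15 + 1505)²/(((-504 + 440)/440)) + 541659/1354923 = 1520²/(((1/440)*(-64))) + 541659*(1/1354923) = 2310400/(-8/55) + 180553/451641 = 2310400*(-55/8) + 180553/451641 = -15884000 + 180553/451641 = -7173865463447/451641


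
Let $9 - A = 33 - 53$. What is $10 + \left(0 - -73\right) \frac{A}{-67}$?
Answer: $- \frac{1447}{67} \approx -21.597$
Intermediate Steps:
$A = 29$ ($A = 9 - \left(33 - 53\right) = 9 - -20 = 9 + 20 = 29$)
$10 + \left(0 - -73\right) \frac{A}{-67} = 10 + \left(0 - -73\right) \frac{29}{-67} = 10 + \left(0 + 73\right) 29 \left(- \frac{1}{67}\right) = 10 + 73 \left(- \frac{29}{67}\right) = 10 - \frac{2117}{67} = - \frac{1447}{67}$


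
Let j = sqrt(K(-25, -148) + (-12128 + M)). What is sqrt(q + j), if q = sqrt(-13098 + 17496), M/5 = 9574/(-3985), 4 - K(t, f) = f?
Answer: sqrt(635209*sqrt(4398) + 797*I*sqrt(7614893462))/797 ≈ 9.8571 + 5.5538*I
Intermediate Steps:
K(t, f) = 4 - f
M = -9574/797 (M = 5*(9574/(-3985)) = 5*(9574*(-1/3985)) = 5*(-9574/3985) = -9574/797 ≈ -12.013)
q = sqrt(4398) ≈ 66.317
j = I*sqrt(7614893462)/797 (j = sqrt((4 - 1*(-148)) + (-12128 - 9574/797)) = sqrt((4 + 148) - 9675590/797) = sqrt(152 - 9675590/797) = sqrt(-9554446/797) = I*sqrt(7614893462)/797 ≈ 109.49*I)
sqrt(q + j) = sqrt(sqrt(4398) + I*sqrt(7614893462)/797)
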